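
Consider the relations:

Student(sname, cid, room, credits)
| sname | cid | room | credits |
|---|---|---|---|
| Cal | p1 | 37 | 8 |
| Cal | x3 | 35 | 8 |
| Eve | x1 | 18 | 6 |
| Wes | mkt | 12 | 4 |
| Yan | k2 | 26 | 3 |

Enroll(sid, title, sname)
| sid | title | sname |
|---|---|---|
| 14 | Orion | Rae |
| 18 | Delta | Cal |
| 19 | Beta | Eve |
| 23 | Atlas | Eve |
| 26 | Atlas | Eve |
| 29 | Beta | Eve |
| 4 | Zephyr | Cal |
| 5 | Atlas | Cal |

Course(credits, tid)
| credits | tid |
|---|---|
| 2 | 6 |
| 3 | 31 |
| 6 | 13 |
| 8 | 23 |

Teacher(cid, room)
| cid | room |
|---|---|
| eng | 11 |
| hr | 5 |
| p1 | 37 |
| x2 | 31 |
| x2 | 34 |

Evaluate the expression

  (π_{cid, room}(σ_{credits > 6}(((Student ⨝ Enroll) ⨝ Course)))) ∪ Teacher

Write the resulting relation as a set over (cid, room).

{(eng, 11), (hr, 5), (p1, 37), (x2, 31), (x2, 34), (x3, 35)}

Student ⋈ Enroll (natural join on sname): {(Cal, p1, 37, 8, 18, Delta), (Cal, p1, 37, 8, 4, Zephyr), (Cal, p1, 37, 8, 5, Atlas), (Cal, x3, 35, 8, 18, Delta), (Cal, x3, 35, 8, 4, Zephyr), (Cal, x3, 35, 8, 5, Atlas), (Eve, x1, 18, 6, 19, Beta), (Eve, x1, 18, 6, 23, Atlas), (Eve, x1, 18, 6, 26, Atlas), (Eve, x1, 18, 6, 29, Beta)}
(Student ⨝ Enroll) ⋈ Course (natural join on credits): {(Cal, p1, 37, 8, 18, Delta, 23), (Cal, p1, 37, 8, 4, Zephyr, 23), (Cal, p1, 37, 8, 5, Atlas, 23), (Cal, x3, 35, 8, 18, Delta, 23), (Cal, x3, 35, 8, 4, Zephyr, 23), (Cal, x3, 35, 8, 5, Atlas, 23), (Eve, x1, 18, 6, 19, Beta, 13), (Eve, x1, 18, 6, 23, Atlas, 13), (Eve, x1, 18, 6, 26, Atlas, 13), (Eve, x1, 18, 6, 29, Beta, 13)}
Filtering on credits > 6 leaves {(Cal, p1, 37, 8, 18, Delta, 23), (Cal, p1, 37, 8, 4, Zephyr, 23), (Cal, p1, 37, 8, 5, Atlas, 23), (Cal, x3, 35, 8, 18, Delta, 23), (Cal, x3, 35, 8, 4, Zephyr, 23), (Cal, x3, 35, 8, 5, Atlas, 23)}.
Projecting to cid, room (4 duplicate(s) eliminated): {(p1, 37), (x3, 35)}
Set union of the two operands is {(eng, 11), (hr, 5), (p1, 37), (x2, 31), (x2, 34), (x3, 35)}.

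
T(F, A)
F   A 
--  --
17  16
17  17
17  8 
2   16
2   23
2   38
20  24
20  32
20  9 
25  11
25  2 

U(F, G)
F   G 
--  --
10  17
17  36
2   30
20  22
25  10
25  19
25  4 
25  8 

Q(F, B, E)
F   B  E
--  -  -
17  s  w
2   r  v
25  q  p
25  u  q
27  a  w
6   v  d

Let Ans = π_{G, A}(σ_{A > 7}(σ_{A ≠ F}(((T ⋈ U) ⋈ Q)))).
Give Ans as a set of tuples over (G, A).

T ⋈ U (natural join on F): {(17, 16, 36), (17, 17, 36), (17, 8, 36), (2, 16, 30), (2, 23, 30), (2, 38, 30), (20, 24, 22), (20, 32, 22), (20, 9, 22), (25, 11, 10), (25, 11, 19), (25, 11, 4), (25, 11, 8), (25, 2, 10), (25, 2, 19), (25, 2, 4), (25, 2, 8)}
(T ⋈ U) ⋈ Q (natural join on F): {(17, 16, 36, s, w), (17, 17, 36, s, w), (17, 8, 36, s, w), (2, 16, 30, r, v), (2, 23, 30, r, v), (2, 38, 30, r, v), (25, 11, 10, q, p), (25, 11, 10, u, q), (25, 11, 19, q, p), (25, 11, 19, u, q), (25, 11, 4, q, p), (25, 11, 4, u, q), (25, 11, 8, q, p), (25, 11, 8, u, q), (25, 2, 10, q, p), (25, 2, 10, u, q), (25, 2, 19, q, p), (25, 2, 19, u, q), (25, 2, 4, q, p), (25, 2, 4, u, q), (25, 2, 8, q, p), (25, 2, 8, u, q)}
σ[A ≠ F]: keep tuples satisfying A ≠ F → {(17, 16, 36, s, w), (17, 8, 36, s, w), (2, 16, 30, r, v), (2, 23, 30, r, v), (2, 38, 30, r, v), (25, 11, 10, q, p), (25, 11, 10, u, q), (25, 11, 19, q, p), (25, 11, 19, u, q), (25, 11, 4, q, p), (25, 11, 4, u, q), (25, 11, 8, q, p), (25, 11, 8, u, q), (25, 2, 10, q, p), (25, 2, 10, u, q), (25, 2, 19, q, p), (25, 2, 19, u, q), (25, 2, 4, q, p), (25, 2, 4, u, q), (25, 2, 8, q, p), (25, 2, 8, u, q)}
σ[A > 7]: keep tuples satisfying A > 7 → {(17, 16, 36, s, w), (17, 8, 36, s, w), (2, 16, 30, r, v), (2, 23, 30, r, v), (2, 38, 30, r, v), (25, 11, 10, q, p), (25, 11, 10, u, q), (25, 11, 19, q, p), (25, 11, 19, u, q), (25, 11, 4, q, p), (25, 11, 4, u, q), (25, 11, 8, q, p), (25, 11, 8, u, q)}
Keep only column(s) G, A (4 duplicate(s) eliminated): {(10, 11), (19, 11), (30, 16), (30, 23), (30, 38), (36, 16), (36, 8), (4, 11), (8, 11)}

{(10, 11), (19, 11), (30, 16), (30, 23), (30, 38), (36, 16), (36, 8), (4, 11), (8, 11)}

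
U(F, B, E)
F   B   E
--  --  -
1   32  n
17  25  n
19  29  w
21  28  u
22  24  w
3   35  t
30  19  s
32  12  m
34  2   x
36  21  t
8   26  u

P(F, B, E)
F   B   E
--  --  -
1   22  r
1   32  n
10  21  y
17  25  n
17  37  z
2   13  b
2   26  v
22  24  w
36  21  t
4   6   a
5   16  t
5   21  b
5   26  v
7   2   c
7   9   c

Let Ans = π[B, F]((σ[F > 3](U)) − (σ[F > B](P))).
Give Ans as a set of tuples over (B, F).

Filtering on F > 3 leaves {(17, 25, n), (19, 29, w), (21, 28, u), (22, 24, w), (30, 19, s), (32, 12, m), (34, 2, x), (36, 21, t), (8, 26, u)}.
Filtering on F > B leaves {(36, 21, t), (7, 2, c)}.
Taking the difference: {(17, 25, n), (19, 29, w), (21, 28, u), (22, 24, w), (30, 19, s), (32, 12, m), (34, 2, x), (8, 26, u)}
π[B, F]: project onto (B, F) → {(12, 32), (19, 30), (2, 34), (24, 22), (25, 17), (26, 8), (28, 21), (29, 19)}

{(12, 32), (19, 30), (2, 34), (24, 22), (25, 17), (26, 8), (28, 21), (29, 19)}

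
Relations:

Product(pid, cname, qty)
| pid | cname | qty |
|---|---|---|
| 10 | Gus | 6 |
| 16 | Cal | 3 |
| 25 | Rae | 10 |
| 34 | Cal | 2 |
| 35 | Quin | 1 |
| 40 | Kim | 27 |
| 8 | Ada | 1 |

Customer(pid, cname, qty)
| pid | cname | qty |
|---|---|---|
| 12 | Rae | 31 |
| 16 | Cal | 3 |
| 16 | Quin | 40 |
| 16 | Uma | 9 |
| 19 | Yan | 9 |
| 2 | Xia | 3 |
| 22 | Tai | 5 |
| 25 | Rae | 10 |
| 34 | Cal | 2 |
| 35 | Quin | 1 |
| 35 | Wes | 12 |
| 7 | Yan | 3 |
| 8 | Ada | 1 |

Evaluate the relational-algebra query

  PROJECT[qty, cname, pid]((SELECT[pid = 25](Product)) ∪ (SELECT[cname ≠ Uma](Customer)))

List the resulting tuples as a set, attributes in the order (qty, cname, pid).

{(1, Ada, 8), (1, Quin, 35), (10, Rae, 25), (12, Wes, 35), (2, Cal, 34), (3, Cal, 16), (3, Xia, 2), (3, Yan, 7), (31, Rae, 12), (40, Quin, 16), (5, Tai, 22), (9, Yan, 19)}

Apply σ_{pid = 25}; surviving tuples: {(25, Rae, 10)}
Apply σ_{cname ≠ Uma}; surviving tuples: {(12, Rae, 31), (16, Cal, 3), (16, Quin, 40), (19, Yan, 9), (2, Xia, 3), (22, Tai, 5), (25, Rae, 10), (34, Cal, 2), (35, Quin, 1), (35, Wes, 12), (7, Yan, 3), (8, Ada, 1)}
Union: {(25, Rae, 10)} with {(12, Rae, 31), (16, Cal, 3), (16, Quin, 40), (19, Yan, 9), (2, Xia, 3), (22, Tai, 5), (25, Rae, 10), (34, Cal, 2), (35, Quin, 1), (35, Wes, 12), (7, Yan, 3), (8, Ada, 1)} → {(12, Rae, 31), (16, Cal, 3), (16, Quin, 40), (19, Yan, 9), (2, Xia, 3), (22, Tai, 5), (25, Rae, 10), (34, Cal, 2), (35, Quin, 1), (35, Wes, 12), (7, Yan, 3), (8, Ada, 1)}
Projecting to qty, cname, pid: {(1, Ada, 8), (1, Quin, 35), (10, Rae, 25), (12, Wes, 35), (2, Cal, 34), (3, Cal, 16), (3, Xia, 2), (3, Yan, 7), (31, Rae, 12), (40, Quin, 16), (5, Tai, 22), (9, Yan, 19)}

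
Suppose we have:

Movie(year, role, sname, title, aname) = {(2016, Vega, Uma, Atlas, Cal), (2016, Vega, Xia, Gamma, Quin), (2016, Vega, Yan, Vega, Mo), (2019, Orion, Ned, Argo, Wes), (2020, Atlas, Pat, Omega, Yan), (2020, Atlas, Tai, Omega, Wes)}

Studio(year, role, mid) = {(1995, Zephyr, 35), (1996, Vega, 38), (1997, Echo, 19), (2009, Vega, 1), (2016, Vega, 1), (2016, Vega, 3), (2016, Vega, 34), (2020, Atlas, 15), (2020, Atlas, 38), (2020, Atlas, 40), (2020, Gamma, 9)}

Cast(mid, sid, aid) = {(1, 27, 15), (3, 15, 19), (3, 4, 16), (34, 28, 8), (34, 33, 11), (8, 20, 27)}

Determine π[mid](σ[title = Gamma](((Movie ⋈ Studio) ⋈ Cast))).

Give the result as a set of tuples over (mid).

Natural join on year, role: {(2016, Vega, Uma, Atlas, Cal, 1), (2016, Vega, Uma, Atlas, Cal, 3), (2016, Vega, Uma, Atlas, Cal, 34), (2016, Vega, Xia, Gamma, Quin, 1), (2016, Vega, Xia, Gamma, Quin, 3), (2016, Vega, Xia, Gamma, Quin, 34), (2016, Vega, Yan, Vega, Mo, 1), (2016, Vega, Yan, Vega, Mo, 3), (2016, Vega, Yan, Vega, Mo, 34), (2020, Atlas, Pat, Omega, Yan, 15), (2020, Atlas, Pat, Omega, Yan, 38), (2020, Atlas, Pat, Omega, Yan, 40), (2020, Atlas, Tai, Omega, Wes, 15), (2020, Atlas, Tai, Omega, Wes, 38), (2020, Atlas, Tai, Omega, Wes, 40)}
Natural join on mid: {(2016, Vega, Uma, Atlas, Cal, 1, 27, 15), (2016, Vega, Uma, Atlas, Cal, 3, 15, 19), (2016, Vega, Uma, Atlas, Cal, 3, 4, 16), (2016, Vega, Uma, Atlas, Cal, 34, 28, 8), (2016, Vega, Uma, Atlas, Cal, 34, 33, 11), (2016, Vega, Xia, Gamma, Quin, 1, 27, 15), (2016, Vega, Xia, Gamma, Quin, 3, 15, 19), (2016, Vega, Xia, Gamma, Quin, 3, 4, 16), (2016, Vega, Xia, Gamma, Quin, 34, 28, 8), (2016, Vega, Xia, Gamma, Quin, 34, 33, 11), (2016, Vega, Yan, Vega, Mo, 1, 27, 15), (2016, Vega, Yan, Vega, Mo, 3, 15, 19), (2016, Vega, Yan, Vega, Mo, 3, 4, 16), (2016, Vega, Yan, Vega, Mo, 34, 28, 8), (2016, Vega, Yan, Vega, Mo, 34, 33, 11)}
Filtering on title = Gamma leaves {(2016, Vega, Xia, Gamma, Quin, 1, 27, 15), (2016, Vega, Xia, Gamma, Quin, 3, 15, 19), (2016, Vega, Xia, Gamma, Quin, 3, 4, 16), (2016, Vega, Xia, Gamma, Quin, 34, 28, 8), (2016, Vega, Xia, Gamma, Quin, 34, 33, 11)}.
π_{mid} gives {1, 3, 34} (2 duplicate(s) eliminated).

{1, 3, 34}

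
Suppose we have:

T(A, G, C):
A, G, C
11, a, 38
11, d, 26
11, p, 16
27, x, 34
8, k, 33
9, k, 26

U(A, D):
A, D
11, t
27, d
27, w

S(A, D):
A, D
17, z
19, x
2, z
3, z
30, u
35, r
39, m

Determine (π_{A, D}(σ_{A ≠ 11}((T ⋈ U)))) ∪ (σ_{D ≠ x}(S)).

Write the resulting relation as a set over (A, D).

T ⋈ U (natural join on A): {(11, a, 38, t), (11, d, 26, t), (11, p, 16, t), (27, x, 34, d), (27, x, 34, w)}
σ[A ≠ 11]: keep tuples satisfying A ≠ 11 → {(27, x, 34, d), (27, x, 34, w)}
Keep only column(s) A, D: {(27, d), (27, w)}
σ[D ≠ x]: keep tuples satisfying D ≠ x → {(17, z), (2, z), (3, z), (30, u), (35, r), (39, m)}
Taking the union: {(17, z), (2, z), (27, d), (27, w), (3, z), (30, u), (35, r), (39, m)}

{(17, z), (2, z), (27, d), (27, w), (3, z), (30, u), (35, r), (39, m)}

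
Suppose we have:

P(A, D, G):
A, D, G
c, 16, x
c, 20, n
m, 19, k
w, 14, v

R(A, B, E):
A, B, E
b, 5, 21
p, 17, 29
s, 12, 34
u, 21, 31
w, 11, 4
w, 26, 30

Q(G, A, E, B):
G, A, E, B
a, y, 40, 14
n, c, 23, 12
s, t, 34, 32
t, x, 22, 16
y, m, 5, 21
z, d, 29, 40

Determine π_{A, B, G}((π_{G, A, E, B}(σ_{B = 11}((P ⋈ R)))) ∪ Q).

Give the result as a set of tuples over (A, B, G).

{(c, 12, n), (d, 40, z), (m, 21, y), (t, 32, s), (w, 11, v), (x, 16, t), (y, 14, a)}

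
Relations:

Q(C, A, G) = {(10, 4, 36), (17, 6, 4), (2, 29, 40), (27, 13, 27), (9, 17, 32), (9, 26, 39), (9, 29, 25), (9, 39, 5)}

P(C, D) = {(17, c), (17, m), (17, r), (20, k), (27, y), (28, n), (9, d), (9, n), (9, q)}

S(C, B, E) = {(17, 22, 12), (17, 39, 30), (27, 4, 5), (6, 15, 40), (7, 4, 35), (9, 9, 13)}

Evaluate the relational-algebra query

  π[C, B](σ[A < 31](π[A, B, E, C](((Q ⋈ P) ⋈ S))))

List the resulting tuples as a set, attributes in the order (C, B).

{(17, 22), (17, 39), (27, 4), (9, 9)}

Natural join on C: {(17, 6, 4, c), (17, 6, 4, m), (17, 6, 4, r), (27, 13, 27, y), (9, 17, 32, d), (9, 17, 32, n), (9, 17, 32, q), (9, 26, 39, d), (9, 26, 39, n), (9, 26, 39, q), (9, 29, 25, d), (9, 29, 25, n), (9, 29, 25, q), (9, 39, 5, d), (9, 39, 5, n), (9, 39, 5, q)}
Natural join on C: {(17, 6, 4, c, 22, 12), (17, 6, 4, c, 39, 30), (17, 6, 4, m, 22, 12), (17, 6, 4, m, 39, 30), (17, 6, 4, r, 22, 12), (17, 6, 4, r, 39, 30), (27, 13, 27, y, 4, 5), (9, 17, 32, d, 9, 13), (9, 17, 32, n, 9, 13), (9, 17, 32, q, 9, 13), (9, 26, 39, d, 9, 13), (9, 26, 39, n, 9, 13), (9, 26, 39, q, 9, 13), (9, 29, 25, d, 9, 13), (9, 29, 25, n, 9, 13), (9, 29, 25, q, 9, 13), (9, 39, 5, d, 9, 13), (9, 39, 5, n, 9, 13), (9, 39, 5, q, 9, 13)}
π[A, B, E, C]: project onto (A, B, E, C) (12 duplicate(s) eliminated) → {(13, 4, 5, 27), (17, 9, 13, 9), (26, 9, 13, 9), (29, 9, 13, 9), (39, 9, 13, 9), (6, 22, 12, 17), (6, 39, 30, 17)}
Apply σ_{A < 31}; surviving tuples: {(13, 4, 5, 27), (17, 9, 13, 9), (26, 9, 13, 9), (29, 9, 13, 9), (6, 22, 12, 17), (6, 39, 30, 17)}
π[C, B]: project onto (C, B) (2 duplicate(s) eliminated) → {(17, 22), (17, 39), (27, 4), (9, 9)}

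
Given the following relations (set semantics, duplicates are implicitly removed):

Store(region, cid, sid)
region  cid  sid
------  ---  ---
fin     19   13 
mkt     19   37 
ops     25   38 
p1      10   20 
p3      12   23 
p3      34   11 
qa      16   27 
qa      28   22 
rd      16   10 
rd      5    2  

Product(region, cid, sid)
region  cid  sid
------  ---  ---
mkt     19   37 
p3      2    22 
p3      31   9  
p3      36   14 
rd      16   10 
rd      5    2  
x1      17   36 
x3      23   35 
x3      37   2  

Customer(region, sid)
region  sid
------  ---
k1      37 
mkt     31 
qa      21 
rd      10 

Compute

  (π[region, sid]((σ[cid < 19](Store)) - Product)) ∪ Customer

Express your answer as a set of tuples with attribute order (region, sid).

{(k1, 37), (mkt, 31), (p1, 20), (p3, 23), (qa, 21), (qa, 27), (rd, 10)}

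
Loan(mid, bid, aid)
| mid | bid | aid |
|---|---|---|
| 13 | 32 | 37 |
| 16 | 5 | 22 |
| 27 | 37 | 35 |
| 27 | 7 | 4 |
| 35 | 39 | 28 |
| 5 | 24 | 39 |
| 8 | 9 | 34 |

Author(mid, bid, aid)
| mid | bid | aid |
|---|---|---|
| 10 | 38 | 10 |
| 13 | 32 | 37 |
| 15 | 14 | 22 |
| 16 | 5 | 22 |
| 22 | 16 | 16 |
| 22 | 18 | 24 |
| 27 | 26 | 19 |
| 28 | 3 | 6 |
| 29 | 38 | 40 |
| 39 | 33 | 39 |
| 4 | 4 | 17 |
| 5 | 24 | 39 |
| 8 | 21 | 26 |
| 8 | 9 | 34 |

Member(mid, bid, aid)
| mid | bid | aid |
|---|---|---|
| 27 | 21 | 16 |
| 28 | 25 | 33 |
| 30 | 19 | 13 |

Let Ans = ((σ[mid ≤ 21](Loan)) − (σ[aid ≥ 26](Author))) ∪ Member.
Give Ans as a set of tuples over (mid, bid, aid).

Apply σ_{mid ≤ 21}; surviving tuples: {(13, 32, 37), (16, 5, 22), (5, 24, 39), (8, 9, 34)}
Apply σ_{aid ≥ 26}; surviving tuples: {(13, 32, 37), (29, 38, 40), (39, 33, 39), (5, 24, 39), (8, 21, 26), (8, 9, 34)}
Taking the difference: {(16, 5, 22)}
Taking the union: {(16, 5, 22), (27, 21, 16), (28, 25, 33), (30, 19, 13)}

{(16, 5, 22), (27, 21, 16), (28, 25, 33), (30, 19, 13)}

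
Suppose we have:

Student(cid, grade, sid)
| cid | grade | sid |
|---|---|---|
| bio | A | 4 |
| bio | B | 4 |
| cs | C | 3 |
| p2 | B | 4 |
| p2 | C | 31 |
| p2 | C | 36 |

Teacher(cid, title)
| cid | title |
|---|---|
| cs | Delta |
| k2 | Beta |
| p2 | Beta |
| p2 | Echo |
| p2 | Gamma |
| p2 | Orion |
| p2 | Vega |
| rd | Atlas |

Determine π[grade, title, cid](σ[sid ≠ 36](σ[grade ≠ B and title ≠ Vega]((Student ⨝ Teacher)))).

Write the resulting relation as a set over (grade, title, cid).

{(C, Beta, p2), (C, Delta, cs), (C, Echo, p2), (C, Gamma, p2), (C, Orion, p2)}

Student ⋈ Teacher (natural join on cid): {(cs, C, 3, Delta), (p2, B, 4, Beta), (p2, B, 4, Echo), (p2, B, 4, Gamma), (p2, B, 4, Orion), (p2, B, 4, Vega), (p2, C, 31, Beta), (p2, C, 31, Echo), (p2, C, 31, Gamma), (p2, C, 31, Orion), (p2, C, 31, Vega), (p2, C, 36, Beta), (p2, C, 36, Echo), (p2, C, 36, Gamma), (p2, C, 36, Orion), (p2, C, 36, Vega)}
Filtering on grade ≠ B and title ≠ Vega leaves {(cs, C, 3, Delta), (p2, C, 31, Beta), (p2, C, 31, Echo), (p2, C, 31, Gamma), (p2, C, 31, Orion), (p2, C, 36, Beta), (p2, C, 36, Echo), (p2, C, 36, Gamma), (p2, C, 36, Orion)}.
Filtering on sid ≠ 36 leaves {(cs, C, 3, Delta), (p2, C, 31, Beta), (p2, C, 31, Echo), (p2, C, 31, Gamma), (p2, C, 31, Orion)}.
Keep only column(s) grade, title, cid: {(C, Beta, p2), (C, Delta, cs), (C, Echo, p2), (C, Gamma, p2), (C, Orion, p2)}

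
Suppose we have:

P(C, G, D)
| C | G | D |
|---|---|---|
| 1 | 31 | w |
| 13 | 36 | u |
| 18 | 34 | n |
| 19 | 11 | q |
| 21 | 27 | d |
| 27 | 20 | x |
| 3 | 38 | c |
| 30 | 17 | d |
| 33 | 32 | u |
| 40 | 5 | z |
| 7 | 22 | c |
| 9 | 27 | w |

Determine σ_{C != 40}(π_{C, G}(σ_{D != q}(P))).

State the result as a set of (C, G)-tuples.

Selection D != q: {(1, 31, w), (13, 36, u), (18, 34, n), (21, 27, d), (27, 20, x), (3, 38, c), (30, 17, d), (33, 32, u), (40, 5, z), (7, 22, c), (9, 27, w)}
Projecting to C, G: {(1, 31), (13, 36), (18, 34), (21, 27), (27, 20), (3, 38), (30, 17), (33, 32), (40, 5), (7, 22), (9, 27)}
Selection C != 40: {(1, 31), (13, 36), (18, 34), (21, 27), (27, 20), (3, 38), (30, 17), (33, 32), (7, 22), (9, 27)}

{(1, 31), (13, 36), (18, 34), (21, 27), (27, 20), (3, 38), (30, 17), (33, 32), (7, 22), (9, 27)}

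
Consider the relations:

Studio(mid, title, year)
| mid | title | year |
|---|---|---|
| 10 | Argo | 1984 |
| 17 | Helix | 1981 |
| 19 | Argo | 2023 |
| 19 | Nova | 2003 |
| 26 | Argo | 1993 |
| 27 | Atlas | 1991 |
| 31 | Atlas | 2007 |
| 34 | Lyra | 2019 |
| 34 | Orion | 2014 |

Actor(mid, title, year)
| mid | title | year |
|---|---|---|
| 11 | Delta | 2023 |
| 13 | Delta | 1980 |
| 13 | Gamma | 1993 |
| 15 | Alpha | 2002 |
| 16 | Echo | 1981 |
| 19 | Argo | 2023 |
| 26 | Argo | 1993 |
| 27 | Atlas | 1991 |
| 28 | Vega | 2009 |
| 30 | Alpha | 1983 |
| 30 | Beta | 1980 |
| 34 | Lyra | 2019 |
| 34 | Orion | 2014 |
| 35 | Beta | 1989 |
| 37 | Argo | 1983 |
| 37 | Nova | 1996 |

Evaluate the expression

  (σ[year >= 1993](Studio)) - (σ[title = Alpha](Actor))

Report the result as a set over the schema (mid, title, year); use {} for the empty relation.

{(19, Argo, 2023), (19, Nova, 2003), (26, Argo, 1993), (31, Atlas, 2007), (34, Lyra, 2019), (34, Orion, 2014)}

Selection year >= 1993: {(19, Argo, 2023), (19, Nova, 2003), (26, Argo, 1993), (31, Atlas, 2007), (34, Lyra, 2019), (34, Orion, 2014)}
Selection title = Alpha: {(15, Alpha, 2002), (30, Alpha, 1983)}
Difference: {(19, Argo, 2023), (19, Nova, 2003), (26, Argo, 1993), (31, Atlas, 2007), (34, Lyra, 2019), (34, Orion, 2014)} with {(15, Alpha, 2002), (30, Alpha, 1983)} → {(19, Argo, 2023), (19, Nova, 2003), (26, Argo, 1993), (31, Atlas, 2007), (34, Lyra, 2019), (34, Orion, 2014)}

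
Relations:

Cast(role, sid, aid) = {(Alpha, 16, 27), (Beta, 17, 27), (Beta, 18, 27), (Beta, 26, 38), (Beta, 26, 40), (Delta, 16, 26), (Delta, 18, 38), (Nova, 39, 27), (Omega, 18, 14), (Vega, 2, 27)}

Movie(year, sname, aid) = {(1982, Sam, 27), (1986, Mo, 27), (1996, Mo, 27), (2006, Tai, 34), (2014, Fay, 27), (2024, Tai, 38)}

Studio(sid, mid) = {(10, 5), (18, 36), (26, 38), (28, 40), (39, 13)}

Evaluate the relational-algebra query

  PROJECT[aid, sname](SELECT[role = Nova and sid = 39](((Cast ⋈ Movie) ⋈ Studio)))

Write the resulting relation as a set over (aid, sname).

{(27, Fay), (27, Mo), (27, Sam)}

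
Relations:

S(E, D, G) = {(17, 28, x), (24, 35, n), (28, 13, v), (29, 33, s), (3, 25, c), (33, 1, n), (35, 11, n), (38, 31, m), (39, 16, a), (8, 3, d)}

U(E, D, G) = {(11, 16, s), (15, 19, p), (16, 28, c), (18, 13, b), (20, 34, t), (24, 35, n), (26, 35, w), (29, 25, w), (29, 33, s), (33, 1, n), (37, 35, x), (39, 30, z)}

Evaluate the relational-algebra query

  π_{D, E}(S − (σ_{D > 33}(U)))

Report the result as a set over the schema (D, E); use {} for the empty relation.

Selection D > 33: {(20, 34, t), (24, 35, n), (26, 35, w), (37, 35, x)}
Difference: {(17, 28, x), (24, 35, n), (28, 13, v), (29, 33, s), (3, 25, c), (33, 1, n), (35, 11, n), (38, 31, m), (39, 16, a), (8, 3, d)} with {(20, 34, t), (24, 35, n), (26, 35, w), (37, 35, x)} → {(17, 28, x), (28, 13, v), (29, 33, s), (3, 25, c), (33, 1, n), (35, 11, n), (38, 31, m), (39, 16, a), (8, 3, d)}
Projecting to D, E: {(1, 33), (11, 35), (13, 28), (16, 39), (25, 3), (28, 17), (3, 8), (31, 38), (33, 29)}

{(1, 33), (11, 35), (13, 28), (16, 39), (25, 3), (28, 17), (3, 8), (31, 38), (33, 29)}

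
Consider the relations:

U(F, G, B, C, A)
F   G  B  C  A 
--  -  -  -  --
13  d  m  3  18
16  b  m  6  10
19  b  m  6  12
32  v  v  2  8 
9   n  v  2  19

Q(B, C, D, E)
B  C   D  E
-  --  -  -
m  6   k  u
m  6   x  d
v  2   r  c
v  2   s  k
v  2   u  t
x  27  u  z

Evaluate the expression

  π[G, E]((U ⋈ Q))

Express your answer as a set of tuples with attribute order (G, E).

{(b, d), (b, u), (n, c), (n, k), (n, t), (v, c), (v, k), (v, t)}

Natural join on B, C: {(16, b, m, 6, 10, k, u), (16, b, m, 6, 10, x, d), (19, b, m, 6, 12, k, u), (19, b, m, 6, 12, x, d), (32, v, v, 2, 8, r, c), (32, v, v, 2, 8, s, k), (32, v, v, 2, 8, u, t), (9, n, v, 2, 19, r, c), (9, n, v, 2, 19, s, k), (9, n, v, 2, 19, u, t)}
Keep only column(s) G, E (2 duplicate(s) eliminated): {(b, d), (b, u), (n, c), (n, k), (n, t), (v, c), (v, k), (v, t)}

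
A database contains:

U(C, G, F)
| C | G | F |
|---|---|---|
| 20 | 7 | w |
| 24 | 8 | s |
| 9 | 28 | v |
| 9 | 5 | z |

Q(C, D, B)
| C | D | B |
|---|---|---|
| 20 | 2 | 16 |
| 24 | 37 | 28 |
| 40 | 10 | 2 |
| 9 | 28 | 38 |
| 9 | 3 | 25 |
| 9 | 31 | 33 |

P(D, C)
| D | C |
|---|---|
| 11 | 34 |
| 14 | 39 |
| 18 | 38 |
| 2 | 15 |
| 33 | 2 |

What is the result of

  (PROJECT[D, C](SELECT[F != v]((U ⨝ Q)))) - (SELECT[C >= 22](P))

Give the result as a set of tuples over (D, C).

{(2, 20), (28, 9), (3, 9), (31, 9), (37, 24)}

U ⋈ Q (natural join on C): {(20, 7, w, 2, 16), (24, 8, s, 37, 28), (9, 28, v, 28, 38), (9, 28, v, 3, 25), (9, 28, v, 31, 33), (9, 5, z, 28, 38), (9, 5, z, 3, 25), (9, 5, z, 31, 33)}
Filtering on F != v leaves {(20, 7, w, 2, 16), (24, 8, s, 37, 28), (9, 5, z, 28, 38), (9, 5, z, 3, 25), (9, 5, z, 31, 33)}.
Keep only column(s) D, C: {(2, 20), (28, 9), (3, 9), (31, 9), (37, 24)}
Filtering on C >= 22 leaves {(11, 34), (14, 39), (18, 38)}.
Difference: {(2, 20), (28, 9), (3, 9), (31, 9), (37, 24)} with {(11, 34), (14, 39), (18, 38)} → {(2, 20), (28, 9), (3, 9), (31, 9), (37, 24)}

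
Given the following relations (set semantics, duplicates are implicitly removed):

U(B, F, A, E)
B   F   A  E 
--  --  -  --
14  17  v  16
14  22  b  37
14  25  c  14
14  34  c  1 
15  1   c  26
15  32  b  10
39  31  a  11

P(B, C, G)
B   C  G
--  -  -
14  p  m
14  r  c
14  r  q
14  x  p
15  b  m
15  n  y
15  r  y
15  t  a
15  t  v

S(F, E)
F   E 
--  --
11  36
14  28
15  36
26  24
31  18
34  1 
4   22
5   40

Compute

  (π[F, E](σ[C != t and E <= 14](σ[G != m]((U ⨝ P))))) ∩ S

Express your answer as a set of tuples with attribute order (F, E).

U ⋈ P (natural join on B): {(14, 17, v, 16, p, m), (14, 17, v, 16, r, c), (14, 17, v, 16, r, q), (14, 17, v, 16, x, p), (14, 22, b, 37, p, m), (14, 22, b, 37, r, c), (14, 22, b, 37, r, q), (14, 22, b, 37, x, p), (14, 25, c, 14, p, m), (14, 25, c, 14, r, c), (14, 25, c, 14, r, q), (14, 25, c, 14, x, p), (14, 34, c, 1, p, m), (14, 34, c, 1, r, c), (14, 34, c, 1, r, q), (14, 34, c, 1, x, p), (15, 1, c, 26, b, m), (15, 1, c, 26, n, y), (15, 1, c, 26, r, y), (15, 1, c, 26, t, a), (15, 1, c, 26, t, v), (15, 32, b, 10, b, m), (15, 32, b, 10, n, y), (15, 32, b, 10, r, y), (15, 32, b, 10, t, a), (15, 32, b, 10, t, v)}
Selection G != m: {(14, 17, v, 16, r, c), (14, 17, v, 16, r, q), (14, 17, v, 16, x, p), (14, 22, b, 37, r, c), (14, 22, b, 37, r, q), (14, 22, b, 37, x, p), (14, 25, c, 14, r, c), (14, 25, c, 14, r, q), (14, 25, c, 14, x, p), (14, 34, c, 1, r, c), (14, 34, c, 1, r, q), (14, 34, c, 1, x, p), (15, 1, c, 26, n, y), (15, 1, c, 26, r, y), (15, 1, c, 26, t, a), (15, 1, c, 26, t, v), (15, 32, b, 10, n, y), (15, 32, b, 10, r, y), (15, 32, b, 10, t, a), (15, 32, b, 10, t, v)}
Selection C != t and E <= 14: {(14, 25, c, 14, r, c), (14, 25, c, 14, r, q), (14, 25, c, 14, x, p), (14, 34, c, 1, r, c), (14, 34, c, 1, r, q), (14, 34, c, 1, x, p), (15, 32, b, 10, n, y), (15, 32, b, 10, r, y)}
Projecting to F, E (5 duplicate(s) eliminated): {(25, 14), (32, 10), (34, 1)}
Set intersection of the two operands is {(34, 1)}.

{(34, 1)}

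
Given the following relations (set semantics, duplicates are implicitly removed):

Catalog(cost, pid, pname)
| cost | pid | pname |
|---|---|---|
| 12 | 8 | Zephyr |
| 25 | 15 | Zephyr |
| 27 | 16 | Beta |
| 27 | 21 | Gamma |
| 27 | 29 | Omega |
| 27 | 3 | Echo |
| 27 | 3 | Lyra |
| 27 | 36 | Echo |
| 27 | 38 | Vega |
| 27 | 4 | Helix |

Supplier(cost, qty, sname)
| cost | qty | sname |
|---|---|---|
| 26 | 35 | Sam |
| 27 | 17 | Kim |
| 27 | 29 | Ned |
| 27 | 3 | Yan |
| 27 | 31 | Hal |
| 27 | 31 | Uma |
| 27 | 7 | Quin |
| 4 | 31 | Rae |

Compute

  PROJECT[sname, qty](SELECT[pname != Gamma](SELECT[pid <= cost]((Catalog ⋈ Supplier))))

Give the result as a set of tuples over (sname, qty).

{(Hal, 31), (Kim, 17), (Ned, 29), (Quin, 7), (Uma, 31), (Yan, 3)}

Joining Catalog and Supplier on cost yields {(27, 16, Beta, 17, Kim), (27, 16, Beta, 29, Ned), (27, 16, Beta, 3, Yan), (27, 16, Beta, 31, Hal), (27, 16, Beta, 31, Uma), (27, 16, Beta, 7, Quin), (27, 21, Gamma, 17, Kim), (27, 21, Gamma, 29, Ned), (27, 21, Gamma, 3, Yan), (27, 21, Gamma, 31, Hal), (27, 21, Gamma, 31, Uma), (27, 21, Gamma, 7, Quin), (27, 29, Omega, 17, Kim), (27, 29, Omega, 29, Ned), (27, 29, Omega, 3, Yan), (27, 29, Omega, 31, Hal), (27, 29, Omega, 31, Uma), (27, 29, Omega, 7, Quin), (27, 3, Echo, 17, Kim), (27, 3, Echo, 29, Ned), (27, 3, Echo, 3, Yan), (27, 3, Echo, 31, Hal), (27, 3, Echo, 31, Uma), (27, 3, Echo, 7, Quin), (27, 3, Lyra, 17, Kim), (27, 3, Lyra, 29, Ned), (27, 3, Lyra, 3, Yan), (27, 3, Lyra, 31, Hal), (27, 3, Lyra, 31, Uma), (27, 3, Lyra, 7, Quin), (27, 36, Echo, 17, Kim), (27, 36, Echo, 29, Ned), (27, 36, Echo, 3, Yan), (27, 36, Echo, 31, Hal), (27, 36, Echo, 31, Uma), (27, 36, Echo, 7, Quin), (27, 38, Vega, 17, Kim), (27, 38, Vega, 29, Ned), (27, 38, Vega, 3, Yan), (27, 38, Vega, 31, Hal), (27, 38, Vega, 31, Uma), (27, 38, Vega, 7, Quin), (27, 4, Helix, 17, Kim), (27, 4, Helix, 29, Ned), (27, 4, Helix, 3, Yan), (27, 4, Helix, 31, Hal), (27, 4, Helix, 31, Uma), (27, 4, Helix, 7, Quin)}.
Selection pid <= cost: {(27, 16, Beta, 17, Kim), (27, 16, Beta, 29, Ned), (27, 16, Beta, 3, Yan), (27, 16, Beta, 31, Hal), (27, 16, Beta, 31, Uma), (27, 16, Beta, 7, Quin), (27, 21, Gamma, 17, Kim), (27, 21, Gamma, 29, Ned), (27, 21, Gamma, 3, Yan), (27, 21, Gamma, 31, Hal), (27, 21, Gamma, 31, Uma), (27, 21, Gamma, 7, Quin), (27, 3, Echo, 17, Kim), (27, 3, Echo, 29, Ned), (27, 3, Echo, 3, Yan), (27, 3, Echo, 31, Hal), (27, 3, Echo, 31, Uma), (27, 3, Echo, 7, Quin), (27, 3, Lyra, 17, Kim), (27, 3, Lyra, 29, Ned), (27, 3, Lyra, 3, Yan), (27, 3, Lyra, 31, Hal), (27, 3, Lyra, 31, Uma), (27, 3, Lyra, 7, Quin), (27, 4, Helix, 17, Kim), (27, 4, Helix, 29, Ned), (27, 4, Helix, 3, Yan), (27, 4, Helix, 31, Hal), (27, 4, Helix, 31, Uma), (27, 4, Helix, 7, Quin)}
Selection pname != Gamma: {(27, 16, Beta, 17, Kim), (27, 16, Beta, 29, Ned), (27, 16, Beta, 3, Yan), (27, 16, Beta, 31, Hal), (27, 16, Beta, 31, Uma), (27, 16, Beta, 7, Quin), (27, 3, Echo, 17, Kim), (27, 3, Echo, 29, Ned), (27, 3, Echo, 3, Yan), (27, 3, Echo, 31, Hal), (27, 3, Echo, 31, Uma), (27, 3, Echo, 7, Quin), (27, 3, Lyra, 17, Kim), (27, 3, Lyra, 29, Ned), (27, 3, Lyra, 3, Yan), (27, 3, Lyra, 31, Hal), (27, 3, Lyra, 31, Uma), (27, 3, Lyra, 7, Quin), (27, 4, Helix, 17, Kim), (27, 4, Helix, 29, Ned), (27, 4, Helix, 3, Yan), (27, 4, Helix, 31, Hal), (27, 4, Helix, 31, Uma), (27, 4, Helix, 7, Quin)}
π[sname, qty]: project onto (sname, qty) (18 duplicate(s) eliminated) → {(Hal, 31), (Kim, 17), (Ned, 29), (Quin, 7), (Uma, 31), (Yan, 3)}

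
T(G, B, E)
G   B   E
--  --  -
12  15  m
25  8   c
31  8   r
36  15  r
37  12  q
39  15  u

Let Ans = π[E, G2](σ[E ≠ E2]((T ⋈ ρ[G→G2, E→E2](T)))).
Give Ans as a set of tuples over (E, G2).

ρ[G→G2, E→E2]: schema becomes (G2, B, E2); tuples unchanged.
Natural join on B: {(12, 15, m, 12, m), (12, 15, m, 36, r), (12, 15, m, 39, u), (25, 8, c, 25, c), (25, 8, c, 31, r), (31, 8, r, 25, c), (31, 8, r, 31, r), (36, 15, r, 12, m), (36, 15, r, 36, r), (36, 15, r, 39, u), (37, 12, q, 37, q), (39, 15, u, 12, m), (39, 15, u, 36, r), (39, 15, u, 39, u)}
Selection E ≠ E2: {(12, 15, m, 36, r), (12, 15, m, 39, u), (25, 8, c, 31, r), (31, 8, r, 25, c), (36, 15, r, 12, m), (36, 15, r, 39, u), (39, 15, u, 12, m), (39, 15, u, 36, r)}
π[E, G2]: project onto (E, G2) → {(c, 31), (m, 36), (m, 39), (r, 12), (r, 25), (r, 39), (u, 12), (u, 36)}

{(c, 31), (m, 36), (m, 39), (r, 12), (r, 25), (r, 39), (u, 12), (u, 36)}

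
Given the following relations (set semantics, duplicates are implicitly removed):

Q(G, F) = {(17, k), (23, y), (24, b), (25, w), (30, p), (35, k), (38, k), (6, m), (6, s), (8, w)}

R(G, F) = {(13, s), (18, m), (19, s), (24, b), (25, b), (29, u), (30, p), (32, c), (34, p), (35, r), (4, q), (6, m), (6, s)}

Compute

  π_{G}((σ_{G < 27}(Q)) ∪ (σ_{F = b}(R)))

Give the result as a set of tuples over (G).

{17, 23, 24, 25, 6, 8}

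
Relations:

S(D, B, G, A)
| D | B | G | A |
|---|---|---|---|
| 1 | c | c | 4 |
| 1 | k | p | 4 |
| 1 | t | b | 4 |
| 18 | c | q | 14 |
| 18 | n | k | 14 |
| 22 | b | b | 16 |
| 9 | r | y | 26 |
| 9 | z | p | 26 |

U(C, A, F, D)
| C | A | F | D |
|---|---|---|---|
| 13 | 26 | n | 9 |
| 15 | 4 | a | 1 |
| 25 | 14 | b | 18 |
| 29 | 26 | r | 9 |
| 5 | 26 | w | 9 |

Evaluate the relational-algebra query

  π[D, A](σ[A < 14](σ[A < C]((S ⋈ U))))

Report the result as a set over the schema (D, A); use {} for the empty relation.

S ⋈ U (natural join on D, A): {(1, c, c, 4, 15, a), (1, k, p, 4, 15, a), (1, t, b, 4, 15, a), (18, c, q, 14, 25, b), (18, n, k, 14, 25, b), (9, r, y, 26, 13, n), (9, r, y, 26, 29, r), (9, r, y, 26, 5, w), (9, z, p, 26, 13, n), (9, z, p, 26, 29, r), (9, z, p, 26, 5, w)}
σ[A < C]: keep tuples satisfying A < C → {(1, c, c, 4, 15, a), (1, k, p, 4, 15, a), (1, t, b, 4, 15, a), (18, c, q, 14, 25, b), (18, n, k, 14, 25, b), (9, r, y, 26, 29, r), (9, z, p, 26, 29, r)}
σ[A < 14]: keep tuples satisfying A < 14 → {(1, c, c, 4, 15, a), (1, k, p, 4, 15, a), (1, t, b, 4, 15, a)}
π[D, A]: project onto (D, A) (2 duplicate(s) eliminated) → {(1, 4)}

{(1, 4)}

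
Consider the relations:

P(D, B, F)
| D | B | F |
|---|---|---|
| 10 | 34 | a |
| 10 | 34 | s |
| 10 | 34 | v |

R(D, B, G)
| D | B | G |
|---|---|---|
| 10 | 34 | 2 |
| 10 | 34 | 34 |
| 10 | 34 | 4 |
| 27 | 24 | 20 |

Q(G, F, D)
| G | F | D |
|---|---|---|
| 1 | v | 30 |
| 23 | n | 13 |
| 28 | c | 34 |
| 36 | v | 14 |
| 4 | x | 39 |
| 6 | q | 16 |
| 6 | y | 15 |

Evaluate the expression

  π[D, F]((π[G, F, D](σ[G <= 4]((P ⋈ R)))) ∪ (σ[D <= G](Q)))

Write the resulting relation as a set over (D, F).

P ⋈ R (natural join on D, B): {(10, 34, a, 2), (10, 34, a, 34), (10, 34, a, 4), (10, 34, s, 2), (10, 34, s, 34), (10, 34, s, 4), (10, 34, v, 2), (10, 34, v, 34), (10, 34, v, 4)}
Apply σ_{G <= 4}; surviving tuples: {(10, 34, a, 2), (10, 34, a, 4), (10, 34, s, 2), (10, 34, s, 4), (10, 34, v, 2), (10, 34, v, 4)}
Keep only column(s) G, F, D: {(2, a, 10), (2, s, 10), (2, v, 10), (4, a, 10), (4, s, 10), (4, v, 10)}
Apply σ_{D <= G}; surviving tuples: {(23, n, 13), (36, v, 14)}
Set union of the two operands is {(2, a, 10), (2, s, 10), (2, v, 10), (23, n, 13), (36, v, 14), (4, a, 10), (4, s, 10), (4, v, 10)}.
Keep only column(s) D, F (3 duplicate(s) eliminated): {(10, a), (10, s), (10, v), (13, n), (14, v)}

{(10, a), (10, s), (10, v), (13, n), (14, v)}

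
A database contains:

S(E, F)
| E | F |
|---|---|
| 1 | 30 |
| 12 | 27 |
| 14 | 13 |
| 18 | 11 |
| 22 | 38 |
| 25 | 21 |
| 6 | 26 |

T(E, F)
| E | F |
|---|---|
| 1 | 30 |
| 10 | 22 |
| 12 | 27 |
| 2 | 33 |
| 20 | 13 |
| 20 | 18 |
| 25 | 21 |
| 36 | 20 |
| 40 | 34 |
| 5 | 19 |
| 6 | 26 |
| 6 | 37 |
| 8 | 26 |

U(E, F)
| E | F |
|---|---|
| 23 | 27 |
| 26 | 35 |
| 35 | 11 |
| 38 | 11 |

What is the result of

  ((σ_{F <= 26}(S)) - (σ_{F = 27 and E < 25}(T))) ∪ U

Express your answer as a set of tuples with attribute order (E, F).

{(14, 13), (18, 11), (23, 27), (25, 21), (26, 35), (35, 11), (38, 11), (6, 26)}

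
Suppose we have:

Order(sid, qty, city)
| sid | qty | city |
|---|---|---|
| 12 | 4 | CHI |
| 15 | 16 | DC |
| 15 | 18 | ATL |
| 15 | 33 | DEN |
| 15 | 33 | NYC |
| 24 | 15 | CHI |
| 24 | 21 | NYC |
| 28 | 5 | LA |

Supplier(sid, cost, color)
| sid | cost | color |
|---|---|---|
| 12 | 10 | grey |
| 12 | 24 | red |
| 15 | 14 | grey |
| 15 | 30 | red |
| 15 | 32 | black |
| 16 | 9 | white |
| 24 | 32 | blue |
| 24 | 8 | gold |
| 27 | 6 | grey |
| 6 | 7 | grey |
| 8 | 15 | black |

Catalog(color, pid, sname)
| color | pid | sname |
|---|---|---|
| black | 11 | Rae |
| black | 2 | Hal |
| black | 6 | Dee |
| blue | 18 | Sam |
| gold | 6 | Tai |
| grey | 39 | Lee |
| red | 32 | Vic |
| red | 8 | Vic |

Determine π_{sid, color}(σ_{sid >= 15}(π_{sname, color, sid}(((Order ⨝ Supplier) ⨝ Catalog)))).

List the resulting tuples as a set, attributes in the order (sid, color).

{(15, black), (15, grey), (15, red), (24, blue), (24, gold)}

Order ⋈ Supplier (natural join on sid): {(12, 4, CHI, 10, grey), (12, 4, CHI, 24, red), (15, 16, DC, 14, grey), (15, 16, DC, 30, red), (15, 16, DC, 32, black), (15, 18, ATL, 14, grey), (15, 18, ATL, 30, red), (15, 18, ATL, 32, black), (15, 33, DEN, 14, grey), (15, 33, DEN, 30, red), (15, 33, DEN, 32, black), (15, 33, NYC, 14, grey), (15, 33, NYC, 30, red), (15, 33, NYC, 32, black), (24, 15, CHI, 32, blue), (24, 15, CHI, 8, gold), (24, 21, NYC, 32, blue), (24, 21, NYC, 8, gold)}
(Order ⨝ Supplier) ⋈ Catalog (natural join on color): {(12, 4, CHI, 10, grey, 39, Lee), (12, 4, CHI, 24, red, 32, Vic), (12, 4, CHI, 24, red, 8, Vic), (15, 16, DC, 14, grey, 39, Lee), (15, 16, DC, 30, red, 32, Vic), (15, 16, DC, 30, red, 8, Vic), (15, 16, DC, 32, black, 11, Rae), (15, 16, DC, 32, black, 2, Hal), (15, 16, DC, 32, black, 6, Dee), (15, 18, ATL, 14, grey, 39, Lee), (15, 18, ATL, 30, red, 32, Vic), (15, 18, ATL, 30, red, 8, Vic), (15, 18, ATL, 32, black, 11, Rae), (15, 18, ATL, 32, black, 2, Hal), (15, 18, ATL, 32, black, 6, Dee), (15, 33, DEN, 14, grey, 39, Lee), (15, 33, DEN, 30, red, 32, Vic), (15, 33, DEN, 30, red, 8, Vic), (15, 33, DEN, 32, black, 11, Rae), (15, 33, DEN, 32, black, 2, Hal), (15, 33, DEN, 32, black, 6, Dee), (15, 33, NYC, 14, grey, 39, Lee), (15, 33, NYC, 30, red, 32, Vic), (15, 33, NYC, 30, red, 8, Vic), (15, 33, NYC, 32, black, 11, Rae), (15, 33, NYC, 32, black, 2, Hal), (15, 33, NYC, 32, black, 6, Dee), (24, 15, CHI, 32, blue, 18, Sam), (24, 15, CHI, 8, gold, 6, Tai), (24, 21, NYC, 32, blue, 18, Sam), (24, 21, NYC, 8, gold, 6, Tai)}
Keep only column(s) sname, color, sid (22 duplicate(s) eliminated): {(Dee, black, 15), (Hal, black, 15), (Lee, grey, 12), (Lee, grey, 15), (Rae, black, 15), (Sam, blue, 24), (Tai, gold, 24), (Vic, red, 12), (Vic, red, 15)}
Apply σ_{sid >= 15}; surviving tuples: {(Dee, black, 15), (Hal, black, 15), (Lee, grey, 15), (Rae, black, 15), (Sam, blue, 24), (Tai, gold, 24), (Vic, red, 15)}
Keep only column(s) sid, color (2 duplicate(s) eliminated): {(15, black), (15, grey), (15, red), (24, blue), (24, gold)}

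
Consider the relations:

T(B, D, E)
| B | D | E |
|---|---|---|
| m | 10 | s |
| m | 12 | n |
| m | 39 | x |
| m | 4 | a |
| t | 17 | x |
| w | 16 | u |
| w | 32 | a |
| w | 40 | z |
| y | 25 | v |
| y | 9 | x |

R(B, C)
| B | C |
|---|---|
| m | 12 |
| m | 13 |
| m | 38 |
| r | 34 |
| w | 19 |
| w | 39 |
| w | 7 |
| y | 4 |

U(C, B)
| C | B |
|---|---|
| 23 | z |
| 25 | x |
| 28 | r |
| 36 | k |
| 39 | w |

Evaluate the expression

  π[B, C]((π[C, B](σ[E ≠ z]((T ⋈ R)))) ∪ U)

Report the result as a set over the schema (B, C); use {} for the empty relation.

{(k, 36), (m, 12), (m, 13), (m, 38), (r, 28), (w, 19), (w, 39), (w, 7), (x, 25), (y, 4), (z, 23)}

Joining T and R on B yields {(m, 10, s, 12), (m, 10, s, 13), (m, 10, s, 38), (m, 12, n, 12), (m, 12, n, 13), (m, 12, n, 38), (m, 39, x, 12), (m, 39, x, 13), (m, 39, x, 38), (m, 4, a, 12), (m, 4, a, 13), (m, 4, a, 38), (w, 16, u, 19), (w, 16, u, 39), (w, 16, u, 7), (w, 32, a, 19), (w, 32, a, 39), (w, 32, a, 7), (w, 40, z, 19), (w, 40, z, 39), (w, 40, z, 7), (y, 25, v, 4), (y, 9, x, 4)}.
Filtering on E ≠ z leaves {(m, 10, s, 12), (m, 10, s, 13), (m, 10, s, 38), (m, 12, n, 12), (m, 12, n, 13), (m, 12, n, 38), (m, 39, x, 12), (m, 39, x, 13), (m, 39, x, 38), (m, 4, a, 12), (m, 4, a, 13), (m, 4, a, 38), (w, 16, u, 19), (w, 16, u, 39), (w, 16, u, 7), (w, 32, a, 19), (w, 32, a, 39), (w, 32, a, 7), (y, 25, v, 4), (y, 9, x, 4)}.
Keep only column(s) C, B (13 duplicate(s) eliminated): {(12, m), (13, m), (19, w), (38, m), (39, w), (4, y), (7, w)}
Taking the union: {(12, m), (13, m), (19, w), (23, z), (25, x), (28, r), (36, k), (38, m), (39, w), (4, y), (7, w)}
Keep only column(s) B, C: {(k, 36), (m, 12), (m, 13), (m, 38), (r, 28), (w, 19), (w, 39), (w, 7), (x, 25), (y, 4), (z, 23)}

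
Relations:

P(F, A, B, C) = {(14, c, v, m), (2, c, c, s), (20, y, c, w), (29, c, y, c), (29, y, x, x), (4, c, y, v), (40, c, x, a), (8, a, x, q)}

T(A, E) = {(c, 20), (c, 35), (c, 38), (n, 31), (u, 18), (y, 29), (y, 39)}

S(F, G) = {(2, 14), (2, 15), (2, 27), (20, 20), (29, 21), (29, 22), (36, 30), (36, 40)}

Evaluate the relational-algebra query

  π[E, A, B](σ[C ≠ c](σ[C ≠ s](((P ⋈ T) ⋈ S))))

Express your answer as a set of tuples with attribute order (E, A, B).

{(29, y, c), (29, y, x), (39, y, c), (39, y, x)}

Natural join on A: {(14, c, v, m, 20), (14, c, v, m, 35), (14, c, v, m, 38), (2, c, c, s, 20), (2, c, c, s, 35), (2, c, c, s, 38), (20, y, c, w, 29), (20, y, c, w, 39), (29, c, y, c, 20), (29, c, y, c, 35), (29, c, y, c, 38), (29, y, x, x, 29), (29, y, x, x, 39), (4, c, y, v, 20), (4, c, y, v, 35), (4, c, y, v, 38), (40, c, x, a, 20), (40, c, x, a, 35), (40, c, x, a, 38)}
Natural join on F: {(2, c, c, s, 20, 14), (2, c, c, s, 20, 15), (2, c, c, s, 20, 27), (2, c, c, s, 35, 14), (2, c, c, s, 35, 15), (2, c, c, s, 35, 27), (2, c, c, s, 38, 14), (2, c, c, s, 38, 15), (2, c, c, s, 38, 27), (20, y, c, w, 29, 20), (20, y, c, w, 39, 20), (29, c, y, c, 20, 21), (29, c, y, c, 20, 22), (29, c, y, c, 35, 21), (29, c, y, c, 35, 22), (29, c, y, c, 38, 21), (29, c, y, c, 38, 22), (29, y, x, x, 29, 21), (29, y, x, x, 29, 22), (29, y, x, x, 39, 21), (29, y, x, x, 39, 22)}
Selection C ≠ s: {(20, y, c, w, 29, 20), (20, y, c, w, 39, 20), (29, c, y, c, 20, 21), (29, c, y, c, 20, 22), (29, c, y, c, 35, 21), (29, c, y, c, 35, 22), (29, c, y, c, 38, 21), (29, c, y, c, 38, 22), (29, y, x, x, 29, 21), (29, y, x, x, 29, 22), (29, y, x, x, 39, 21), (29, y, x, x, 39, 22)}
Selection C ≠ c: {(20, y, c, w, 29, 20), (20, y, c, w, 39, 20), (29, y, x, x, 29, 21), (29, y, x, x, 29, 22), (29, y, x, x, 39, 21), (29, y, x, x, 39, 22)}
Keep only column(s) E, A, B (2 duplicate(s) eliminated): {(29, y, c), (29, y, x), (39, y, c), (39, y, x)}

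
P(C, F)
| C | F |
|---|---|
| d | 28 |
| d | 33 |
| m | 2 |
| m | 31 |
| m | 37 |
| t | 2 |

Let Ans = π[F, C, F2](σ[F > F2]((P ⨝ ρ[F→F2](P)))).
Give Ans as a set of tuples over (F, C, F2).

{(31, m, 2), (33, d, 28), (37, m, 2), (37, m, 31)}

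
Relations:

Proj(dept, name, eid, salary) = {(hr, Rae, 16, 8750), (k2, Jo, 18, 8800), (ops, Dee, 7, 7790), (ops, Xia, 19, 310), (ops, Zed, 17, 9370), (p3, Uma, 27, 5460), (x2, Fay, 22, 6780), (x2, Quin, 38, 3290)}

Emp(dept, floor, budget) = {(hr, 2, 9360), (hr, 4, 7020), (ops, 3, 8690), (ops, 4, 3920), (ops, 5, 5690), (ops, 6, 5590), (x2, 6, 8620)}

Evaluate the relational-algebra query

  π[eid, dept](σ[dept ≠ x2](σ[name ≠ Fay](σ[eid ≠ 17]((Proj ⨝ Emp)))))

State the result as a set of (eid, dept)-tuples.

Natural join on dept: {(hr, Rae, 16, 8750, 2, 9360), (hr, Rae, 16, 8750, 4, 7020), (ops, Dee, 7, 7790, 3, 8690), (ops, Dee, 7, 7790, 4, 3920), (ops, Dee, 7, 7790, 5, 5690), (ops, Dee, 7, 7790, 6, 5590), (ops, Xia, 19, 310, 3, 8690), (ops, Xia, 19, 310, 4, 3920), (ops, Xia, 19, 310, 5, 5690), (ops, Xia, 19, 310, 6, 5590), (ops, Zed, 17, 9370, 3, 8690), (ops, Zed, 17, 9370, 4, 3920), (ops, Zed, 17, 9370, 5, 5690), (ops, Zed, 17, 9370, 6, 5590), (x2, Fay, 22, 6780, 6, 8620), (x2, Quin, 38, 3290, 6, 8620)}
Apply σ_{eid ≠ 17}; surviving tuples: {(hr, Rae, 16, 8750, 2, 9360), (hr, Rae, 16, 8750, 4, 7020), (ops, Dee, 7, 7790, 3, 8690), (ops, Dee, 7, 7790, 4, 3920), (ops, Dee, 7, 7790, 5, 5690), (ops, Dee, 7, 7790, 6, 5590), (ops, Xia, 19, 310, 3, 8690), (ops, Xia, 19, 310, 4, 3920), (ops, Xia, 19, 310, 5, 5690), (ops, Xia, 19, 310, 6, 5590), (x2, Fay, 22, 6780, 6, 8620), (x2, Quin, 38, 3290, 6, 8620)}
Apply σ_{name ≠ Fay}; surviving tuples: {(hr, Rae, 16, 8750, 2, 9360), (hr, Rae, 16, 8750, 4, 7020), (ops, Dee, 7, 7790, 3, 8690), (ops, Dee, 7, 7790, 4, 3920), (ops, Dee, 7, 7790, 5, 5690), (ops, Dee, 7, 7790, 6, 5590), (ops, Xia, 19, 310, 3, 8690), (ops, Xia, 19, 310, 4, 3920), (ops, Xia, 19, 310, 5, 5690), (ops, Xia, 19, 310, 6, 5590), (x2, Quin, 38, 3290, 6, 8620)}
Apply σ_{dept ≠ x2}; surviving tuples: {(hr, Rae, 16, 8750, 2, 9360), (hr, Rae, 16, 8750, 4, 7020), (ops, Dee, 7, 7790, 3, 8690), (ops, Dee, 7, 7790, 4, 3920), (ops, Dee, 7, 7790, 5, 5690), (ops, Dee, 7, 7790, 6, 5590), (ops, Xia, 19, 310, 3, 8690), (ops, Xia, 19, 310, 4, 3920), (ops, Xia, 19, 310, 5, 5690), (ops, Xia, 19, 310, 6, 5590)}
Projecting to eid, dept (7 duplicate(s) eliminated): {(16, hr), (19, ops), (7, ops)}

{(16, hr), (19, ops), (7, ops)}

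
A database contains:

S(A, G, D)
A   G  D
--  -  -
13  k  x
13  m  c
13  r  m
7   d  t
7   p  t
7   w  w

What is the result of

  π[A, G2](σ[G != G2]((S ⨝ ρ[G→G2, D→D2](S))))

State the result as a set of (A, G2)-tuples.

ρ[G→G2, D→D2]: schema becomes (A, G2, D2); tuples unchanged.
Joining S and ρ[G→G2, D→D2](S) on A yields {(13, k, x, k, x), (13, k, x, m, c), (13, k, x, r, m), (13, m, c, k, x), (13, m, c, m, c), (13, m, c, r, m), (13, r, m, k, x), (13, r, m, m, c), (13, r, m, r, m), (7, d, t, d, t), (7, d, t, p, t), (7, d, t, w, w), (7, p, t, d, t), (7, p, t, p, t), (7, p, t, w, w), (7, w, w, d, t), (7, w, w, p, t), (7, w, w, w, w)}.
σ[G != G2]: keep tuples satisfying G != G2 → {(13, k, x, m, c), (13, k, x, r, m), (13, m, c, k, x), (13, m, c, r, m), (13, r, m, k, x), (13, r, m, m, c), (7, d, t, p, t), (7, d, t, w, w), (7, p, t, d, t), (7, p, t, w, w), (7, w, w, d, t), (7, w, w, p, t)}
Keep only column(s) A, G2 (6 duplicate(s) eliminated): {(13, k), (13, m), (13, r), (7, d), (7, p), (7, w)}

{(13, k), (13, m), (13, r), (7, d), (7, p), (7, w)}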